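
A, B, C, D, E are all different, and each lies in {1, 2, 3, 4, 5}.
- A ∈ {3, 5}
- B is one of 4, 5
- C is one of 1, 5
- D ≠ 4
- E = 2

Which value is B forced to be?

4

E's domain is down to {2}, so E = 2. Remove 2 from D.
The 4 still-open variables draw from only 4 values {1, 3, 4, 5}, so each is used; only B can be 4, hence B = 4.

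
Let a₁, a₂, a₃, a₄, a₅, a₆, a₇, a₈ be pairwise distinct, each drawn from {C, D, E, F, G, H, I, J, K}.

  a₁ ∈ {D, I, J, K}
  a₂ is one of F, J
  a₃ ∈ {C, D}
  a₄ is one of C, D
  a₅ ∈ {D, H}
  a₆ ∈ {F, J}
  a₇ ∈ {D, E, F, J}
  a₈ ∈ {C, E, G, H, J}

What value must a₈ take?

G

a₂ and a₆ between them cover only {F, J} — a naked pair. Remove those values from a₁, a₇, a₈.
a₃ and a₄ share exactly the 2 values {C, D}; by pigeonhole those values go to them, so strike C, D from a₁, a₅, a₇, a₈.
a₅ has just one choice, so a₅ = H. So a₈ can't be H.
That leaves a₇ = E. Strike E from a₈.
So a₈ = G.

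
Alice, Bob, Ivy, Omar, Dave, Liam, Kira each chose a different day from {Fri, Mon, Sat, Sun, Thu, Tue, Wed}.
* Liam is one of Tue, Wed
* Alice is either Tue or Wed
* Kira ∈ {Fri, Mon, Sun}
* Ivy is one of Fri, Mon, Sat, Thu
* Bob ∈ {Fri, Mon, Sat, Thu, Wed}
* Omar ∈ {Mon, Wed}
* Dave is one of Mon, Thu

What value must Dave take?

Thu

The 7 variables together cover exactly {Fri, Mon, Sat, Sun, Thu, Tue, Wed} — 7 values for 7 variables — and Sun appears only in Kira's list, so Kira = Sun.
Alice and Liam between them cover only {Tue, Wed} — a naked pair. Remove those values from Bob, Omar.
That leaves Omar = Mon. Eliminate Mon elsewhere: Bob, Ivy, Dave.
So Dave = Thu.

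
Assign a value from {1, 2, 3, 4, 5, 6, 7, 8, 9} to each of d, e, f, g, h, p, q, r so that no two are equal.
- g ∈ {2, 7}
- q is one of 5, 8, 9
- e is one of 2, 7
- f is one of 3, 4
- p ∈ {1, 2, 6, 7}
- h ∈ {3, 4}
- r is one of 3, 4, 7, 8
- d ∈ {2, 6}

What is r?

8

e and g between them cover only {2, 7} — a naked pair. Remove those values from d, p, r.
d's domain is down to {6}, so d = 6. So p can't be 6.
p has just one choice, so p = 1.
The 2 variables f and h are confined to {3, 4}, which locks those values in; drop them from r.
So r = 8.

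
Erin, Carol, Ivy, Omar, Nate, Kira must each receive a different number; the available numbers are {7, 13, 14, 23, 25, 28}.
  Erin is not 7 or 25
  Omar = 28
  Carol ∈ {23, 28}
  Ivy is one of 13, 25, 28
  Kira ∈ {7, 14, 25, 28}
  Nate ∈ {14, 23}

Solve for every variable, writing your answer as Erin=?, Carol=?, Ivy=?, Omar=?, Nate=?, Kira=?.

Omar's domain is down to {28}, so Omar = 28. Eliminate 28 elsewhere: Erin, Carol, Ivy, Kira.
Carol must be 23 (only option left). Strike 23 from Erin, Nate.
Nate must be 14 (only option left). So Erin, Kira can't be 14.
Erin's domain is down to {13}, so Erin = 13. Remove 13 from Ivy.
Ivy must be 25 (only option left). So Kira can't be 25.
That leaves Kira = 7.

Erin=13, Carol=23, Ivy=25, Omar=28, Nate=14, Kira=7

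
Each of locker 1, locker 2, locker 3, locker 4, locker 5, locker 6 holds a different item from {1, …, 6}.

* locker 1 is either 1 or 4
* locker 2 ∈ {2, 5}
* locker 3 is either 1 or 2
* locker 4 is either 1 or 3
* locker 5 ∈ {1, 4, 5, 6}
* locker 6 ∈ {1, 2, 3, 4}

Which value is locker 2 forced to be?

Among the 6 variables, 6 fits only locker 5 (and all 6 values in {1, 2, 3, 4, 5, 6} must be used), so locker 5 = 6.
The 5 still-open variables draw from only 5 values {1, 2, 3, 4, 5}, so each is used; only locker 2 can be 5, hence locker 2 = 5.

5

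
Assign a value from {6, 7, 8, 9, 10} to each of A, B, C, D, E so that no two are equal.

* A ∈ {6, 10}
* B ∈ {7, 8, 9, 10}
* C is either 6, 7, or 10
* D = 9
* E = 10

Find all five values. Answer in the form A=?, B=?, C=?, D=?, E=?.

A=6, B=8, C=7, D=9, E=10

D has just one choice, so D = 9. Eliminate 9 elsewhere: B.
E must be 10 (only option left). Eliminate 10 elsewhere: A, B, C.
A must be 6 (only option left). Remove 6 from C.
C has just one choice, so C = 7. Remove 7 from B.
B must be 8 (only option left).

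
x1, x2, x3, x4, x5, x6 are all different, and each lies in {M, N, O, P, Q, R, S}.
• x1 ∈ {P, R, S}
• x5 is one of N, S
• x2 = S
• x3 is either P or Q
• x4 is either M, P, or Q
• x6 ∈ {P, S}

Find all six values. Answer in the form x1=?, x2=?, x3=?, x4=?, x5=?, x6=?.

x1=R, x2=S, x3=Q, x4=M, x5=N, x6=P

x2's domain is down to {S}, so x2 = S. Eliminate S elsewhere: x1, x5, x6.
x5's domain is down to {N}, so x5 = N.
x6's domain is down to {P}, so x6 = P. Strike P from x1, x3, x4.
x1's domain is down to {R}, so x1 = R.
x3 has just one choice, so x3 = Q. Remove Q from x4.
That leaves x4 = M.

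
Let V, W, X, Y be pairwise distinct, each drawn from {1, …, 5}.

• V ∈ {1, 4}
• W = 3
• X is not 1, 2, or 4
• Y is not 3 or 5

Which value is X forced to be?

W has just one choice, so W = 3. Remove 3 from X.
So X = 5.

5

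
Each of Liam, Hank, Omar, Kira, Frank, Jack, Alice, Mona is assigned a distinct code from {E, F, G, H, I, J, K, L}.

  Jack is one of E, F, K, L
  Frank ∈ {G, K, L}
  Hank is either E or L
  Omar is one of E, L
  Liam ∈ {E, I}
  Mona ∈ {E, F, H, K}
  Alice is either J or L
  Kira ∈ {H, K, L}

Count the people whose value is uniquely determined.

3

The 8 variables draw from only 8 values {E, F, G, H, I, J, K, L}, so each is used; only Frank can be G, hence Frank = G.
Among the 7 still-open variables, I fits only Liam (and all 7 values in {E, F, H, I, J, K, L} must be used), so Liam = I.
Among the 6 still-open variables, J fits only Alice (and all 6 values in {E, F, H, J, K, L} must be used), so Alice = J.
The 2 variables Hank and Omar are confined to {E, L}, which locks those values in; drop them from Kira, Jack, Mona.
Determined: Liam=I, Frank=G, Alice=J. The other people each still have more than one consistent value. That makes 3.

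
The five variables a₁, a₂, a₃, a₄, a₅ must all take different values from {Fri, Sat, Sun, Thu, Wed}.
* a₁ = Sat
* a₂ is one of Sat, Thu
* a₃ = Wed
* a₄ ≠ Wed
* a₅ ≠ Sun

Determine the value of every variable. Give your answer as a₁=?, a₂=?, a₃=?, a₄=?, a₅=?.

a₁'s domain is down to {Sat}, so a₁ = Sat. Strike Sat from a₂, a₄, a₅.
a₂ has just one choice, so a₂ = Thu. Remove Thu from a₄, a₅.
a₃ must be Wed (only option left). Eliminate Wed elsewhere: a₅.
a₅'s domain is down to {Fri}, so a₅ = Fri. Remove Fri from a₄.
a₄ must be Sun (only option left).

a₁=Sat, a₂=Thu, a₃=Wed, a₄=Sun, a₅=Fri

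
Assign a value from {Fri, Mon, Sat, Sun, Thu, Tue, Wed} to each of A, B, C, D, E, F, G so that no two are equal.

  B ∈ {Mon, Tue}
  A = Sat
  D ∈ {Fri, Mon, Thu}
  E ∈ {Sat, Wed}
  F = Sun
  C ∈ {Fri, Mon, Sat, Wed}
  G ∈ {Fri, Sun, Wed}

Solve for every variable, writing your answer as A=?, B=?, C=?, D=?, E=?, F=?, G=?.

A=Sat, B=Tue, C=Mon, D=Thu, E=Wed, F=Sun, G=Fri

A has just one choice, so A = Sat. Eliminate Sat elsewhere: C, E.
E must be Wed (only option left). Remove Wed from C, G.
F has just one choice, so F = Sun. Strike Sun from G.
That leaves G = Fri. Strike Fri from C, D.
C's domain is down to {Mon}, so C = Mon. Eliminate Mon elsewhere: B, D.
D has just one choice, so D = Thu.
That leaves B = Tue.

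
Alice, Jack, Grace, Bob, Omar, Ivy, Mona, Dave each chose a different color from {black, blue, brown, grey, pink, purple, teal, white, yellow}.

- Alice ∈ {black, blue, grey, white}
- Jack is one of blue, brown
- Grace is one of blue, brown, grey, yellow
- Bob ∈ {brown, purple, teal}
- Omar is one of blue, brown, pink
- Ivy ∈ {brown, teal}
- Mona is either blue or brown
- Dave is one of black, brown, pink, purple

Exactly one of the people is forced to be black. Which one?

Jack and Mona share exactly the 2 values {blue, brown}; by pigeonhole those values go to them, so strike blue, brown from Alice, Grace, Bob, Omar, Ivy, Dave.
Omar must be pink (only option left). So Dave can't be pink.
Ivy's domain is down to {teal}, so Ivy = teal. So Bob can't be teal.
That leaves Bob = purple. So Dave can't be purple.
So black goes to Dave.

Dave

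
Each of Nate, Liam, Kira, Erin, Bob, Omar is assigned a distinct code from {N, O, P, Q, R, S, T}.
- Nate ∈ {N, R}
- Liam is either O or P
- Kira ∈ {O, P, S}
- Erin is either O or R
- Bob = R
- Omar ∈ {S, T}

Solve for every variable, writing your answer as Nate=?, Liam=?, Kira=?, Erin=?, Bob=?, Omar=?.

Bob must be R (only option left). So Nate, Erin can't be R.
Nate has just one choice, so Nate = N.
Erin's domain is down to {O}, so Erin = O. Remove O from Liam, Kira.
Liam must be P (only option left). Remove P from Kira.
Kira has just one choice, so Kira = S. Strike S from Omar.
Omar must be T (only option left).

Nate=N, Liam=P, Kira=S, Erin=O, Bob=R, Omar=T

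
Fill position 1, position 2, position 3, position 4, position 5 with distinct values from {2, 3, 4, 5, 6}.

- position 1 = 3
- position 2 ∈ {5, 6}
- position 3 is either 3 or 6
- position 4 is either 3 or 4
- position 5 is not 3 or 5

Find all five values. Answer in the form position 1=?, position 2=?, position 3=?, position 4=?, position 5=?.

position 1=3, position 2=5, position 3=6, position 4=4, position 5=2

position 1 must be 3 (only option left). Remove 3 from position 3, position 4.
position 3 has just one choice, so position 3 = 6. Strike 6 from position 2, position 5.
That leaves position 4 = 4. Remove 4 from position 5.
That leaves position 5 = 2.
position 2 must be 5 (only option left).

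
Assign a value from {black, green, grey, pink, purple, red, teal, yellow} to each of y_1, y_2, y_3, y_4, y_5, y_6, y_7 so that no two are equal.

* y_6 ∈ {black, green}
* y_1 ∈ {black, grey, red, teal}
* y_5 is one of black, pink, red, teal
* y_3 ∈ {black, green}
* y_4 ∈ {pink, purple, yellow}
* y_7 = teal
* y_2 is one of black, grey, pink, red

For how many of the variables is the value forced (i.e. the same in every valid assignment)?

1

y_7 has just one choice, so y_7 = teal. So y_1, y_5 can't be teal.
y_3 and y_6 between them cover only {black, green} — a naked pair. Remove those values from y_1, y_2, y_5.
y_1, y_2, y_5 between them cover only {grey, pink, red} — a naked triple. Remove those values from y_4.
Determined: y_7=teal. The other variables each still have more than one consistent value. That makes 1.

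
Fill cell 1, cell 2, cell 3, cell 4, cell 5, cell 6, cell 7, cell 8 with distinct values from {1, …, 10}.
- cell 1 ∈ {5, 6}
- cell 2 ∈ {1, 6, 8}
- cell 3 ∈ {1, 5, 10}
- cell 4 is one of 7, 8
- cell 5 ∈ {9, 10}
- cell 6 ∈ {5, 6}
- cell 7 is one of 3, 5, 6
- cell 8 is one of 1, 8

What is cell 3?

The 8 variables draw from only 8 values {1, 3, 5, 6, 7, 8, 9, 10}, so each is used; only cell 7 can be 3, hence cell 7 = 3.
Among the 7 still-open variables, 7 fits only cell 4 (and all 7 values in {1, 5, 6, 7, 8, 9, 10} must be used), so cell 4 = 7.
Among the 6 still-open variables, 9 fits only cell 5 (and all 6 values in {1, 5, 6, 8, 9, 10} must be used), so cell 5 = 9.
The 5 still-open variables together cover exactly {1, 5, 6, 8, 10} — 5 values for 5 variables — and 10 appears only in cell 3's list, so cell 3 = 10.

10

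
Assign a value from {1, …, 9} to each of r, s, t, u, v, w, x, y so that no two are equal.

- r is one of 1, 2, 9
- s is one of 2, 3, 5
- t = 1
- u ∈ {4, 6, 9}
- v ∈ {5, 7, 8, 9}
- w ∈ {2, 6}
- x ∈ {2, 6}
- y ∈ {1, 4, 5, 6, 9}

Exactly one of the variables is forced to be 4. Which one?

u

t must be 1 (only option left). Strike 1 from r, y.
The 2 variables w and x are confined to {2, 6}, which locks those values in; drop them from r, s, u, y.
r's domain is down to {9}, so r = 9. Remove 9 from u, v, y.
So 4 goes to u.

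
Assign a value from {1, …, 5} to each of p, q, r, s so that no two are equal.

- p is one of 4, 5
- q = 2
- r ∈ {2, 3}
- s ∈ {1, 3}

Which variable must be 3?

q's domain is down to {2}, so q = 2. So r can't be 2.
So 3 goes to r.

r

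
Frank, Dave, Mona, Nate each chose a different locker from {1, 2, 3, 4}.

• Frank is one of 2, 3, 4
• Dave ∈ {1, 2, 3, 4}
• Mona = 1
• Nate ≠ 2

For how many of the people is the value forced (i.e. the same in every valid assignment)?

Mona's domain is down to {1}, so Mona = 1. Eliminate 1 elsewhere: Dave, Nate.
Determined: Mona=1. The other people each still have more than one consistent value. That makes 1.

1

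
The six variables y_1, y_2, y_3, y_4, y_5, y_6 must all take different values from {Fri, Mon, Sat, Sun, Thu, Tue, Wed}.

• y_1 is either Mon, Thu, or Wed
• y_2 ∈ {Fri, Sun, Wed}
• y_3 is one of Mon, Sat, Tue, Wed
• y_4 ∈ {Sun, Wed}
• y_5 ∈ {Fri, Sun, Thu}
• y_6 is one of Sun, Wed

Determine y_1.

Mon

The 2 variables y_4 and y_6 are confined to {Sun, Wed}, which locks those values in; drop them from y_1, y_2, y_3, y_5.
y_2's domain is down to {Fri}, so y_2 = Fri. Eliminate Fri elsewhere: y_5.
That leaves y_5 = Thu. Remove Thu from y_1.
So y_1 = Mon.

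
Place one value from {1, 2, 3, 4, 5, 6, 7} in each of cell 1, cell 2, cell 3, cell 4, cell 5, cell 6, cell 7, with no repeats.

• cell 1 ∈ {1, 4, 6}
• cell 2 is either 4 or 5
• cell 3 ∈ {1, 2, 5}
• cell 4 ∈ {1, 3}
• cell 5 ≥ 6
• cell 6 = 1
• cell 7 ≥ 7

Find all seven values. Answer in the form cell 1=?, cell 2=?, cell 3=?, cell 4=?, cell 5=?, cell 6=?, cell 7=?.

cell 6 has just one choice, so cell 6 = 1. Eliminate 1 elsewhere: cell 1, cell 3, cell 4.
cell 7 has just one choice, so cell 7 = 7. Strike 7 from cell 5.
cell 4 has just one choice, so cell 4 = 3.
That leaves cell 5 = 6. So cell 1 can't be 6.
cell 1 must be 4 (only option left). Strike 4 from cell 2.
That leaves cell 2 = 5. So cell 3 can't be 5.
cell 3 has just one choice, so cell 3 = 2.

cell 1=4, cell 2=5, cell 3=2, cell 4=3, cell 5=6, cell 6=1, cell 7=7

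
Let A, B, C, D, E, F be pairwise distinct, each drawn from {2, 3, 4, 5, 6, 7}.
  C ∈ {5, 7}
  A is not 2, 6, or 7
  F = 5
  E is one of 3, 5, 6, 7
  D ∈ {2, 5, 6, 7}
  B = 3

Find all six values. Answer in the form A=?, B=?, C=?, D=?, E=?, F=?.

B's domain is down to {3}, so B = 3. Strike 3 from A, E.
F must be 5 (only option left). So A, C, D, E can't be 5.
A's domain is down to {4}, so A = 4.
C must be 7 (only option left). Eliminate 7 elsewhere: D, E.
E's domain is down to {6}, so E = 6. Eliminate 6 elsewhere: D.
D's domain is down to {2}, so D = 2.

A=4, B=3, C=7, D=2, E=6, F=5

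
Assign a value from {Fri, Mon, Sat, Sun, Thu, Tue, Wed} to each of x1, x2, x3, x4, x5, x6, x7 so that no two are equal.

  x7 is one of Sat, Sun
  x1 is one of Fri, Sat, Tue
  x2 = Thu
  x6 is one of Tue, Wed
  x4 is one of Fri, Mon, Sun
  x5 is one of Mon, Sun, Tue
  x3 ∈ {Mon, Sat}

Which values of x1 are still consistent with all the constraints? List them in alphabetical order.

x2 must be Thu (only option left).
The 6 still-open variables draw from only 6 values {Fri, Mon, Sat, Sun, Tue, Wed}, so each is used; only x6 can be Wed, hence x6 = Wed.
No further eliminations apply; x1 can still be any of Fri, Sat, Tue.

Fri, Sat, Tue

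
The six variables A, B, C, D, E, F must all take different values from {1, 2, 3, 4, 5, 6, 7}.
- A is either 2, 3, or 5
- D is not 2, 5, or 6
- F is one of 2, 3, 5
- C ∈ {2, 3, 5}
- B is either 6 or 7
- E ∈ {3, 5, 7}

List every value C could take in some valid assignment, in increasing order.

2, 3, 5

A, C, F between them cover only {2, 3, 5} — a naked triple. Remove those values from D, E.
E must be 7 (only option left). So B, D can't be 7.
That leaves B = 6.
No further eliminations apply; C can still be any of 2, 3, 5.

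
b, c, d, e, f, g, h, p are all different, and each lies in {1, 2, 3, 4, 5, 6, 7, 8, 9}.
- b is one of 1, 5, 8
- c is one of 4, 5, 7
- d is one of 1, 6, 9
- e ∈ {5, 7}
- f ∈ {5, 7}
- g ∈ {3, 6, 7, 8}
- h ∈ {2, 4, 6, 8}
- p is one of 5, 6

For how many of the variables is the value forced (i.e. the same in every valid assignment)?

2

e and f share exactly the 2 values {5, 7}; by pigeonhole those values go to them, so strike 5, 7 from b, c, g, p.
That leaves c = 4. Eliminate 4 elsewhere: h.
That leaves p = 6. Strike 6 from d, g, h.
Determined: c=4, p=6. The other variables each still have more than one consistent value. That makes 2.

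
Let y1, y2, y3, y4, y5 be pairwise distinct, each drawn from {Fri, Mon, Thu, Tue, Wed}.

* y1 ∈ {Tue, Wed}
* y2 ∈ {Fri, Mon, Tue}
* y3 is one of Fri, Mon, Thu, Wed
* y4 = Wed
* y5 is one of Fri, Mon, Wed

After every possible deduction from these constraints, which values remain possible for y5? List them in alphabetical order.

Fri, Mon

y4 has just one choice, so y4 = Wed. Remove Wed from y1, y3, y5.
That leaves y1 = Tue. Strike Tue from y2.
Among the 3 still-open variables, Thu fits only y3 (and all 3 values in {Fri, Mon, Thu} must be used), so y3 = Thu.
No further eliminations apply; y5 can still be any of Fri, Mon.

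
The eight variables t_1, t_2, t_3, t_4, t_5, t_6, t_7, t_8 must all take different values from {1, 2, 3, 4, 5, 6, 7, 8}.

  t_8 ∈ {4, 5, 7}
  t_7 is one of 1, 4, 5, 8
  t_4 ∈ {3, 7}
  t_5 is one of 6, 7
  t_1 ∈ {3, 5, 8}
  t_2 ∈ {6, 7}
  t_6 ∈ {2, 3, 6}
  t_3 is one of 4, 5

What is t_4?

3

The 8 variables draw from only 8 values {1, 2, 3, 4, 5, 6, 7, 8}, so each is used; only t_7 can be 1, hence t_7 = 1.
The 7 still-open variables draw from only 7 values {2, 3, 4, 5, 6, 7, 8}, so each is used; only t_6 can be 2, hence t_6 = 2.
The 6 still-open variables together cover exactly {3, 4, 5, 6, 7, 8} — 6 values for 6 variables — and 8 appears only in t_1's list, so t_1 = 8.
Among the 5 still-open variables, 3 fits only t_4 (and all 5 values in {3, 4, 5, 6, 7} must be used), so t_4 = 3.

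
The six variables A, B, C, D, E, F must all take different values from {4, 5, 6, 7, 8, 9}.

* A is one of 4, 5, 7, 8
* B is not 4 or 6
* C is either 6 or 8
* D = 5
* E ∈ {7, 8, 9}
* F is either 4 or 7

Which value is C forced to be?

6

D's domain is down to {5}, so D = 5. Remove 5 from A, B.
The 5 still-open variables together cover exactly {4, 6, 7, 8, 9} — 5 values for 5 variables — and 6 appears only in C's list, so C = 6.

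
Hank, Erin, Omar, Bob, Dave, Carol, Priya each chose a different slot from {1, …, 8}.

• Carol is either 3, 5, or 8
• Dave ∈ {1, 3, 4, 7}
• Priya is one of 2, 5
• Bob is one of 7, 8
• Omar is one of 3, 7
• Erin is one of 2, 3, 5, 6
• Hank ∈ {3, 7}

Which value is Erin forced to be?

6

Hank and Omar share exactly the 2 values {3, 7}; by pigeonhole those values go to them, so strike 3, 7 from Erin, Bob, Dave, Carol.
Bob's domain is down to {8}, so Bob = 8. Eliminate 8 elsewhere: Carol.
Carol has just one choice, so Carol = 5. So Erin, Priya can't be 5.
Priya has just one choice, so Priya = 2. So Erin can't be 2.
So Erin = 6.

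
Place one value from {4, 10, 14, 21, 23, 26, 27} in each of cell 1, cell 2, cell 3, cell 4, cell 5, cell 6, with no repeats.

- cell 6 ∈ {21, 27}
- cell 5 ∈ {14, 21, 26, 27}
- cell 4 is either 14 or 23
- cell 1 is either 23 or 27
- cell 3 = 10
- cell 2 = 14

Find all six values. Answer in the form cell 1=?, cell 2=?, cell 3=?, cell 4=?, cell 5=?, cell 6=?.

cell 2's domain is down to {14}, so cell 2 = 14. Eliminate 14 elsewhere: cell 4, cell 5.
cell 3's domain is down to {10}, so cell 3 = 10.
cell 4 has just one choice, so cell 4 = 23. So cell 1 can't be 23.
That leaves cell 1 = 27. Remove 27 from cell 5, cell 6.
cell 6 has just one choice, so cell 6 = 21. Remove 21 from cell 5.
That leaves cell 5 = 26.

cell 1=27, cell 2=14, cell 3=10, cell 4=23, cell 5=26, cell 6=21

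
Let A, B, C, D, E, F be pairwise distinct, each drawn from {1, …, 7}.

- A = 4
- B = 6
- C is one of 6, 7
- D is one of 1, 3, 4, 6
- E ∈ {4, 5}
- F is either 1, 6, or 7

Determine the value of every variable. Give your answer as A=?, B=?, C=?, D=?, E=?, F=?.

A=4, B=6, C=7, D=3, E=5, F=1

A must be 4 (only option left). Strike 4 from D, E.
B's domain is down to {6}, so B = 6. So C, D, F can't be 6.
C's domain is down to {7}, so C = 7. Strike 7 from F.
E must be 5 (only option left).
F has just one choice, so F = 1. Eliminate 1 elsewhere: D.
D's domain is down to {3}, so D = 3.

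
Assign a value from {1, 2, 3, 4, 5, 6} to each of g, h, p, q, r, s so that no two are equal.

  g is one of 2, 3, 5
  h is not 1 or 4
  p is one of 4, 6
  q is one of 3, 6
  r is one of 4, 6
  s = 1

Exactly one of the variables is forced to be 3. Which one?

s's domain is down to {1}, so s = 1.
p and r between them cover only {4, 6} — a naked pair. Remove those values from h, q.
So 3 goes to q.

q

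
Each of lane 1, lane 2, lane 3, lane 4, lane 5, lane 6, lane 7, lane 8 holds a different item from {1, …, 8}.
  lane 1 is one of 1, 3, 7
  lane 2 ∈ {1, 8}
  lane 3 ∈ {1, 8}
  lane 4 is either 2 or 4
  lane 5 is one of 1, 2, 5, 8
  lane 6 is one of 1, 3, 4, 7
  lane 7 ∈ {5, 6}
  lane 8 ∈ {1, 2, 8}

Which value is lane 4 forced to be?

The 8 variables draw from only 8 values {1, 2, 3, 4, 5, 6, 7, 8}, so each is used; only lane 7 can be 6, hence lane 7 = 6.
The 7 still-open variables together cover exactly {1, 2, 3, 4, 5, 7, 8} — 7 values for 7 variables — and 5 appears only in lane 5's list, so lane 5 = 5.
lane 2 and lane 3 between them cover only {1, 8} — a naked pair. Remove those values from lane 1, lane 6, lane 8.
lane 8 must be 2 (only option left). Strike 2 from lane 4.
So lane 4 = 4.

4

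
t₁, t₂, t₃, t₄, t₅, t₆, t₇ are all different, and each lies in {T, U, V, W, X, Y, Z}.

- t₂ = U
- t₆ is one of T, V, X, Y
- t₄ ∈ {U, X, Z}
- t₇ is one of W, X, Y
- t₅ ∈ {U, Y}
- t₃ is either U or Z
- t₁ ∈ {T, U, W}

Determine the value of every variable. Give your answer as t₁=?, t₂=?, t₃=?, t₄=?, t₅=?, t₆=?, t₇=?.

t₁=T, t₂=U, t₃=Z, t₄=X, t₅=Y, t₆=V, t₇=W

t₂ has just one choice, so t₂ = U. So t₁, t₃, t₄, t₅ can't be U.
t₃ must be Z (only option left). Strike Z from t₄.
t₄'s domain is down to {X}, so t₄ = X. So t₆, t₇ can't be X.
That leaves t₅ = Y. So t₆, t₇ can't be Y.
t₇ must be W (only option left). Eliminate W elsewhere: t₁.
t₁'s domain is down to {T}, so t₁ = T. Strike T from t₆.
That leaves t₆ = V.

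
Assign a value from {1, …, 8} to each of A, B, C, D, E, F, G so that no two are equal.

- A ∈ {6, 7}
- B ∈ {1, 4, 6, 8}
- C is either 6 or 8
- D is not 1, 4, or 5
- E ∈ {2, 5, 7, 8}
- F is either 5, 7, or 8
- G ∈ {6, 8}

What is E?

C and G between them cover only {6, 8} — a naked pair. Remove those values from A, B, D, E, F.
A's domain is down to {7}, so A = 7. So D, E, F can't be 7.
F must be 5 (only option left). Remove 5 from E.
So E = 2.

2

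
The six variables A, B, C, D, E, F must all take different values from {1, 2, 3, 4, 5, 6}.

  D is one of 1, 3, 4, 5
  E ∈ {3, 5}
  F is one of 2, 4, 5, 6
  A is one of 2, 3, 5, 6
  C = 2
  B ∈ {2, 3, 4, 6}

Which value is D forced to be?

C's domain is down to {2}, so C = 2. Eliminate 2 elsewhere: A, B, F.
Among the 5 still-open variables, 1 fits only D (and all 5 values in {1, 3, 4, 5, 6} must be used), so D = 1.

1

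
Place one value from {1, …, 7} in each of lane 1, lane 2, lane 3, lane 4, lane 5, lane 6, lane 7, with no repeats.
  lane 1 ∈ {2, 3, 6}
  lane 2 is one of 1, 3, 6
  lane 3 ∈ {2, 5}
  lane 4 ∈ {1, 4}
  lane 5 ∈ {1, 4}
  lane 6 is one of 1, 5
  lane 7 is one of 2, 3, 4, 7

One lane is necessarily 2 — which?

The 7 variables draw from only 7 values {1, 2, 3, 4, 5, 6, 7}, so each is used; only lane 7 can be 7, hence lane 7 = 7.
The 2 variables lane 4 and lane 5 are confined to {1, 4}, which locks those values in; drop them from lane 2, lane 6.
lane 6 must be 5 (only option left). Remove 5 from lane 3.
So 2 goes to lane 3.

lane 3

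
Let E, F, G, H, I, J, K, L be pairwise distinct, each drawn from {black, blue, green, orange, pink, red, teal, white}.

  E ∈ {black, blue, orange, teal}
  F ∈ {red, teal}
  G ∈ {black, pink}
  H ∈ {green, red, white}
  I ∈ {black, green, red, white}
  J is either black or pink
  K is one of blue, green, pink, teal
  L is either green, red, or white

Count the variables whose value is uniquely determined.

The 8 variables together cover exactly {black, blue, green, orange, pink, red, teal, white} — 8 values for 8 variables — and orange appears only in E's list, so E = orange.
Among the 7 still-open variables, blue fits only K (and all 7 values in {black, blue, green, pink, red, teal, white} must be used), so K = blue.
Among the 6 still-open variables, teal fits only F (and all 6 values in {black, green, pink, red, teal, white} must be used), so F = teal.
G and J share exactly the 2 values {black, pink}; by pigeonhole those values go to them, so strike black, pink from I.
Determined: E=orange, F=teal, K=blue. The other variables each still have more than one consistent value. That makes 3.

3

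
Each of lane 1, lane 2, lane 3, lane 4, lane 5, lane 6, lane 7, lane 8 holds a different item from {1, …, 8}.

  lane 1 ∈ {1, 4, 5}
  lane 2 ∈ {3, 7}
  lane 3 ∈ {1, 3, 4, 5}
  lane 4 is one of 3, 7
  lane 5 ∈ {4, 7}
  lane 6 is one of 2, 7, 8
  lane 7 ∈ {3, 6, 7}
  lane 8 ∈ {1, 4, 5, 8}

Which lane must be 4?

The 8 variables together cover exactly {1, 2, 3, 4, 5, 6, 7, 8} — 8 values for 8 variables — and 2 appears only in lane 6's list, so lane 6 = 2.
Among the 7 still-open variables, 6 fits only lane 7 (and all 7 values in {1, 3, 4, 5, 6, 7, 8} must be used), so lane 7 = 6.
Among the 6 still-open variables, 8 fits only lane 8 (and all 6 values in {1, 3, 4, 5, 7, 8} must be used), so lane 8 = 8.
The 2 variables lane 2 and lane 4 are confined to {3, 7}, which locks those values in; drop them from lane 3, lane 5.
So 4 goes to lane 5.

lane 5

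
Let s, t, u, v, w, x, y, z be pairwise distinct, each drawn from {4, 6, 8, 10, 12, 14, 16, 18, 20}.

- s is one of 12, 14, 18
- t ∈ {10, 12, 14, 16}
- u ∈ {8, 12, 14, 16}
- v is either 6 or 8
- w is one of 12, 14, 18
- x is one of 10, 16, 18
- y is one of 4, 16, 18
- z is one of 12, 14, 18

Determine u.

8

The 8 variables together cover exactly {4, 6, 8, 10, 12, 14, 16, 18} — 8 values for 8 variables — and 4 appears only in y's list, so y = 4.
Among the 7 still-open variables, 6 fits only v (and all 7 values in {6, 8, 10, 12, 14, 16, 18} must be used), so v = 6.
The 6 still-open variables draw from only 6 values {8, 10, 12, 14, 16, 18}, so each is used; only u can be 8, hence u = 8.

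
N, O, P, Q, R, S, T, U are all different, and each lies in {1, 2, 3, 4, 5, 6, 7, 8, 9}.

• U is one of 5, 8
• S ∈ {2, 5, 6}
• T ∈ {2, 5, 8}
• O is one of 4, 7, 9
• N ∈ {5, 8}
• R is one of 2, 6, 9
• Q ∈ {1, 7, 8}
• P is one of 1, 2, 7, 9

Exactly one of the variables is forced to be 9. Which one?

Among the 8 variables, 4 fits only O (and all 8 values in {1, 2, 4, 5, 6, 7, 8, 9} must be used), so O = 4.
The 2 variables N and U are confined to {5, 8}, which locks those values in; drop them from Q, S, T.
T must be 2 (only option left). Remove 2 from P, R, S.
S has just one choice, so S = 6. Remove 6 from R.
So 9 goes to R.

R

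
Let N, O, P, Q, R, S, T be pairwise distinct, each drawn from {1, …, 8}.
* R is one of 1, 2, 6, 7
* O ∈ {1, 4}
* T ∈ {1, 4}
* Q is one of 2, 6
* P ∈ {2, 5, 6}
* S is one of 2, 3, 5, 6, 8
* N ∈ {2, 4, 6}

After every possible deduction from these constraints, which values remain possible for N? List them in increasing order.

2, 6

The 2 variables O and T are confined to {1, 4}, which locks those values in; drop them from N, R.
The 2 variables N and Q are confined to {2, 6}, which locks those values in; drop them from P, R, S.
That leaves P = 5. Remove 5 from S.
R must be 7 (only option left).
No further eliminations apply; N can still be any of 2, 6.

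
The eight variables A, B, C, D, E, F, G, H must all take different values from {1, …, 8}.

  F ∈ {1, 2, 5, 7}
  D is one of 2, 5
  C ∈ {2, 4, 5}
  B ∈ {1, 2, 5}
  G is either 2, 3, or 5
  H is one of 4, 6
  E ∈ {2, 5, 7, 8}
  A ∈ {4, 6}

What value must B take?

The 8 variables draw from only 8 values {1, 2, 3, 4, 5, 6, 7, 8}, so each is used; only G can be 3, hence G = 3.
Among the 7 still-open variables, 8 fits only E (and all 7 values in {1, 2, 4, 5, 6, 7, 8} must be used), so E = 8.
The 6 still-open variables together cover exactly {1, 2, 4, 5, 6, 7} — 6 values for 6 variables — and 7 appears only in F's list, so F = 7.
The 5 still-open variables together cover exactly {1, 2, 4, 5, 6} — 5 values for 5 variables — and 1 appears only in B's list, so B = 1.

1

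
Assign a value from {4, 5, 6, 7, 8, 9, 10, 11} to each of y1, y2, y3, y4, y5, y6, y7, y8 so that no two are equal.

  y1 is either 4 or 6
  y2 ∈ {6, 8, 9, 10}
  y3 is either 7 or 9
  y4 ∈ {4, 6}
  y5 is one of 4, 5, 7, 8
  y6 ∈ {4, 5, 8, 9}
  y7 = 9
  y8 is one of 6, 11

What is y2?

10

y7 has just one choice, so y7 = 9. Strike 9 from y2, y3, y6.
y3 must be 7 (only option left). So y5 can't be 7.
Among the 6 still-open variables, 10 fits only y2 (and all 6 values in {4, 5, 6, 8, 10, 11} must be used), so y2 = 10.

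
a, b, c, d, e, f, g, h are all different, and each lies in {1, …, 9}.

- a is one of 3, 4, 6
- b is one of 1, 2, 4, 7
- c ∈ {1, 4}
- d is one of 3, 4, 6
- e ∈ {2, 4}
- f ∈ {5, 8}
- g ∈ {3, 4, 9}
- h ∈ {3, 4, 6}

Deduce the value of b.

7

a, d, h between them cover only {3, 4, 6} — a naked triple. Remove those values from b, c, e, g.
That leaves c = 1. Remove 1 from b.
e has just one choice, so e = 2. So b can't be 2.
So b = 7.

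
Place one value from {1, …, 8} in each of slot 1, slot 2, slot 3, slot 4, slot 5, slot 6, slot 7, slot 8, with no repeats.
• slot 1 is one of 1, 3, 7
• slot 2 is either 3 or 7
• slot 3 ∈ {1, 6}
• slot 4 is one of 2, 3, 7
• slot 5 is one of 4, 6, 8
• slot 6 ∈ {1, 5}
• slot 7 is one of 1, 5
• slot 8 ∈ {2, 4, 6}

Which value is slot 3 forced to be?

The 8 variables together cover exactly {1, 2, 3, 4, 5, 6, 7, 8} — 8 values for 8 variables — and 8 appears only in slot 5's list, so slot 5 = 8.
The 7 still-open variables together cover exactly {1, 2, 3, 4, 5, 6, 7} — 7 values for 7 variables — and 4 appears only in slot 8's list, so slot 8 = 4.
Among the 6 still-open variables, 2 fits only slot 4 (and all 6 values in {1, 2, 3, 5, 6, 7} must be used), so slot 4 = 2.
The 5 still-open variables together cover exactly {1, 3, 5, 6, 7} — 5 values for 5 variables — and 6 appears only in slot 3's list, so slot 3 = 6.

6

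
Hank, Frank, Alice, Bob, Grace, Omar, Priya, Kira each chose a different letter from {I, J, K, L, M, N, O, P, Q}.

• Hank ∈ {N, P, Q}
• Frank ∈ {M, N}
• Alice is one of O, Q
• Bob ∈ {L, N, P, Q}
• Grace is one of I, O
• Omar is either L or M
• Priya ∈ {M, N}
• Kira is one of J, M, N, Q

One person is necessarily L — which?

The 8 variables together cover exactly {I, J, L, M, N, O, P, Q} — 8 values for 8 variables — and I appears only in Grace's list, so Grace = I.
The 7 still-open variables draw from only 7 values {J, L, M, N, O, P, Q}, so each is used; only Kira can be J, hence Kira = J.
The 6 still-open variables together cover exactly {L, M, N, O, P, Q} — 6 values for 6 variables — and O appears only in Alice's list, so Alice = O.
The 2 variables Frank and Priya are confined to {M, N}, which locks those values in; drop them from Hank, Bob, Omar.
So L goes to Omar.

Omar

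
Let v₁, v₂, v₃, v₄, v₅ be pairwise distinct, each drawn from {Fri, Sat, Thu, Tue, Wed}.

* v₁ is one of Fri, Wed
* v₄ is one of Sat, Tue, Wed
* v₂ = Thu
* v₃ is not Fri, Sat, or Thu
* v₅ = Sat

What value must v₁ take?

Fri

v₂ has just one choice, so v₂ = Thu.
v₅ has just one choice, so v₅ = Sat. Remove Sat from v₄.
The 3 still-open variables draw from only 3 values {Fri, Tue, Wed}, so each is used; only v₁ can be Fri, hence v₁ = Fri.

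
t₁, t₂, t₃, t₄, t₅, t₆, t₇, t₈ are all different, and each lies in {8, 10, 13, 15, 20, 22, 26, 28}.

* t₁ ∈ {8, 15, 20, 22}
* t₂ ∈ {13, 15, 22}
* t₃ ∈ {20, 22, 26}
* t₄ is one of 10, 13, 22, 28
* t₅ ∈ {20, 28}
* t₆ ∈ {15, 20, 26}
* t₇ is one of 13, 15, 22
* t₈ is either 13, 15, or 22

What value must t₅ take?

28

The 8 variables draw from only 8 values {8, 10, 13, 15, 20, 22, 26, 28}, so each is used; only t₁ can be 8, hence t₁ = 8.
The 7 still-open variables together cover exactly {10, 13, 15, 20, 22, 26, 28} — 7 values for 7 variables — and 10 appears only in t₄'s list, so t₄ = 10.
Among the 6 still-open variables, 28 fits only t₅ (and all 6 values in {13, 15, 20, 22, 26, 28} must be used), so t₅ = 28.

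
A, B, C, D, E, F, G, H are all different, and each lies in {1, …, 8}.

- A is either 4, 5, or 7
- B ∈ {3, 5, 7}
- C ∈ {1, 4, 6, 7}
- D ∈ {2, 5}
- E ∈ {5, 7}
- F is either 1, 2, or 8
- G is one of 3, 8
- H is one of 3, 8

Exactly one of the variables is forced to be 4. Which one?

A

The 8 variables draw from only 8 values {1, 2, 3, 4, 5, 6, 7, 8}, so each is used; only C can be 6, hence C = 6.
The 7 still-open variables together cover exactly {1, 2, 3, 4, 5, 7, 8} — 7 values for 7 variables — and 1 appears only in F's list, so F = 1.
The 6 still-open variables together cover exactly {2, 3, 4, 5, 7, 8} — 6 values for 6 variables — and 2 appears only in D's list, so D = 2.
The 5 still-open variables draw from only 5 values {3, 4, 5, 7, 8}, so each is used; only A can be 4, hence A = 4.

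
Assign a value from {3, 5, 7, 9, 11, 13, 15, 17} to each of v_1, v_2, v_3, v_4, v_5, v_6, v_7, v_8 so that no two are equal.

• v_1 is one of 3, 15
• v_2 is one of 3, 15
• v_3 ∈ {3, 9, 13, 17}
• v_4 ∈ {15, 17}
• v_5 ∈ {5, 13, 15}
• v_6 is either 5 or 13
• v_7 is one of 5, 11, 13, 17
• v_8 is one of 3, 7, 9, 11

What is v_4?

17

The 8 variables draw from only 8 values {3, 5, 7, 9, 11, 13, 15, 17}, so each is used; only v_8 can be 7, hence v_8 = 7.
The 7 still-open variables together cover exactly {3, 5, 9, 11, 13, 15, 17} — 7 values for 7 variables — and 9 appears only in v_3's list, so v_3 = 9.
The 6 still-open variables together cover exactly {3, 5, 11, 13, 15, 17} — 6 values for 6 variables — and 11 appears only in v_7's list, so v_7 = 11.
The 5 still-open variables draw from only 5 values {3, 5, 13, 15, 17}, so each is used; only v_4 can be 17, hence v_4 = 17.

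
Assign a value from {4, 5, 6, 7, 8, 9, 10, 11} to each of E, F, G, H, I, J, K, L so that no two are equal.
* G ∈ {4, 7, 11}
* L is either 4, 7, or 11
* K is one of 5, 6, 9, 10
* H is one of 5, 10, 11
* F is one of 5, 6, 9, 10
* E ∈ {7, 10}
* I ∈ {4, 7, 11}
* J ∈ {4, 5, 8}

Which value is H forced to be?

5

The 8 variables draw from only 8 values {4, 5, 6, 7, 8, 9, 10, 11}, so each is used; only J can be 8, hence J = 8.
The 3 variables G, I, L are confined to {4, 7, 11}, which locks those values in; drop them from E, H.
E's domain is down to {10}, so E = 10. Remove 10 from F, H, K.
So H = 5.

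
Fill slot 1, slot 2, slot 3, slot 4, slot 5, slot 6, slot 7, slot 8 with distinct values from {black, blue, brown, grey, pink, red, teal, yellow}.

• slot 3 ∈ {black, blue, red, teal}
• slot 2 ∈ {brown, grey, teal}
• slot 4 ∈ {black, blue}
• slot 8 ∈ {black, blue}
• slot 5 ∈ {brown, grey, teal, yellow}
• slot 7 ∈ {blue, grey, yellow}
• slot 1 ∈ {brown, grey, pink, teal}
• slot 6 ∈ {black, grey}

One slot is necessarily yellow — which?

Among the 8 variables, pink fits only slot 1 (and all 8 values in {black, blue, brown, grey, pink, red, teal, yellow} must be used), so slot 1 = pink.
The 7 still-open variables together cover exactly {black, blue, brown, grey, red, teal, yellow} — 7 values for 7 variables — and red appears only in slot 3's list, so slot 3 = red.
slot 4 and slot 8 share exactly the 2 values {black, blue}; by pigeonhole those values go to them, so strike black, blue from slot 6, slot 7.
slot 6 must be grey (only option left). So slot 2, slot 5, slot 7 can't be grey.
So yellow goes to slot 7.

slot 7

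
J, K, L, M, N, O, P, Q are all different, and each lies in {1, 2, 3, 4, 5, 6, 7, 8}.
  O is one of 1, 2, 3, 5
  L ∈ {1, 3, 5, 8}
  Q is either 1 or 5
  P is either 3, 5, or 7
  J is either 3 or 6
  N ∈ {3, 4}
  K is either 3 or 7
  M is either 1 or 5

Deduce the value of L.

8

The 8 variables together cover exactly {1, 2, 3, 4, 5, 6, 7, 8} — 8 values for 8 variables — and 2 appears only in O's list, so O = 2.
The 7 still-open variables together cover exactly {1, 3, 4, 5, 6, 7, 8} — 7 values for 7 variables — and 4 appears only in N's list, so N = 4.
The 6 still-open variables draw from only 6 values {1, 3, 5, 6, 7, 8}, so each is used; only J can be 6, hence J = 6.
The 5 still-open variables draw from only 5 values {1, 3, 5, 7, 8}, so each is used; only L can be 8, hence L = 8.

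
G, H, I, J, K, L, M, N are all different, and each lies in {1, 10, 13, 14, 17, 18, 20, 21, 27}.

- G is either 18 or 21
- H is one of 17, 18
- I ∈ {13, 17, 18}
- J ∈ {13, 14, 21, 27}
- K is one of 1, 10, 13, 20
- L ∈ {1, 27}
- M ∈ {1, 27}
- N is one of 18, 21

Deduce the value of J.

14

G and N share exactly the 2 values {18, 21}; by pigeonhole those values go to them, so strike 18, 21 from H, I, J.
H has just one choice, so H = 17. Remove 17 from I.
I has just one choice, so I = 13. Eliminate 13 elsewhere: J, K.
L and M share exactly the 2 values {1, 27}; by pigeonhole those values go to them, so strike 1, 27 from J, K.
So J = 14.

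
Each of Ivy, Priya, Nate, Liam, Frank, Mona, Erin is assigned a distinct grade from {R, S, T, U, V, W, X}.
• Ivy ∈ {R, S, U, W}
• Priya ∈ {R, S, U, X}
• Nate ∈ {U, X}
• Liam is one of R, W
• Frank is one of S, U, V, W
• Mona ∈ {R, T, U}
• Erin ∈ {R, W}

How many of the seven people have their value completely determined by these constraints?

2

The 7 variables draw from only 7 values {R, S, T, U, V, W, X}, so each is used; only Mona can be T, hence Mona = T.
Among the 6 still-open variables, V fits only Frank (and all 6 values in {R, S, U, V, W, X} must be used), so Frank = V.
Liam and Erin share exactly the 2 values {R, W}; by pigeonhole those values go to them, so strike R, W from Ivy, Priya.
Determined: Frank=V, Mona=T. The other people each still have more than one consistent value. That makes 2.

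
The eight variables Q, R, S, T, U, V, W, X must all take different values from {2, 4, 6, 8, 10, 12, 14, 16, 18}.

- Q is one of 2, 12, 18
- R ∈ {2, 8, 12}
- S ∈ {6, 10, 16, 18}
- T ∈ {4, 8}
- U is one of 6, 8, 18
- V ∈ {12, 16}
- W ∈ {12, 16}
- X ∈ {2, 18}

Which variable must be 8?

R

The 8 variables draw from only 8 values {2, 4, 6, 8, 10, 12, 16, 18}, so each is used; only T can be 4, hence T = 4.
Among the 7 still-open variables, 10 fits only S (and all 7 values in {2, 6, 8, 10, 12, 16, 18} must be used), so S = 10.
The 6 still-open variables together cover exactly {2, 6, 8, 12, 16, 18} — 6 values for 6 variables — and 6 appears only in U's list, so U = 6.
The 5 still-open variables draw from only 5 values {2, 8, 12, 16, 18}, so each is used; only R can be 8, hence R = 8.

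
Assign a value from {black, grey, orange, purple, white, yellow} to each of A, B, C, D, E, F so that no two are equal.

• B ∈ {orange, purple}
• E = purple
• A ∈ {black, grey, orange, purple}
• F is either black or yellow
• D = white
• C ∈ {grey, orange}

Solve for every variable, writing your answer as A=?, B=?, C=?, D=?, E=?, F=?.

A=black, B=orange, C=grey, D=white, E=purple, F=yellow

D must be white (only option left).
E's domain is down to {purple}, so E = purple. Strike purple from A, B.
That leaves B = orange. Eliminate orange elsewhere: A, C.
C's domain is down to {grey}, so C = grey. So A can't be grey.
A's domain is down to {black}, so A = black. Eliminate black elsewhere: F.
F must be yellow (only option left).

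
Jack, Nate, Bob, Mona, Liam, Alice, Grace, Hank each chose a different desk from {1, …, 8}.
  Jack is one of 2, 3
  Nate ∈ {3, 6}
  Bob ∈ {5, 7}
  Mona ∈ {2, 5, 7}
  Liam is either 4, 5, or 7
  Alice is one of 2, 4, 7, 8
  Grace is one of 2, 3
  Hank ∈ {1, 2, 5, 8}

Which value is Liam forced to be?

The 8 variables draw from only 8 values {1, 2, 3, 4, 5, 6, 7, 8}, so each is used; only Hank can be 1, hence Hank = 1.
The 7 still-open variables together cover exactly {2, 3, 4, 5, 6, 7, 8} — 7 values for 7 variables — and 6 appears only in Nate's list, so Nate = 6.
The 6 still-open variables together cover exactly {2, 3, 4, 5, 7, 8} — 6 values for 6 variables — and 8 appears only in Alice's list, so Alice = 8.
The 5 still-open variables together cover exactly {2, 3, 4, 5, 7} — 5 values for 5 variables — and 4 appears only in Liam's list, so Liam = 4.

4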